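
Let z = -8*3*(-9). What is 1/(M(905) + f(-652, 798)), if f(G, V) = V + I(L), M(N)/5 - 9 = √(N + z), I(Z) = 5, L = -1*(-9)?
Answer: 848/691079 - 5*√1121/691079 ≈ 0.00098483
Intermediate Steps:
L = 9
z = 216 (z = -24*(-9) = 216)
M(N) = 45 + 5*√(216 + N) (M(N) = 45 + 5*√(N + 216) = 45 + 5*√(216 + N))
f(G, V) = 5 + V (f(G, V) = V + 5 = 5 + V)
1/(M(905) + f(-652, 798)) = 1/((45 + 5*√(216 + 905)) + (5 + 798)) = 1/((45 + 5*√1121) + 803) = 1/(848 + 5*√1121)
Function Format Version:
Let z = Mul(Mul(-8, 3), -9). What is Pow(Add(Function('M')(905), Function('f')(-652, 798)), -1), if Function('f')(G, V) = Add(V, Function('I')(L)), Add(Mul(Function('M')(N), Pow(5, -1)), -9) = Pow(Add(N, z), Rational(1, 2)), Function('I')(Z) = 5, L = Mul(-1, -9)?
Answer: Add(Rational(848, 691079), Mul(Rational(-5, 691079), Pow(1121, Rational(1, 2)))) ≈ 0.00098483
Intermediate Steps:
L = 9
z = 216 (z = Mul(-24, -9) = 216)
Function('M')(N) = Add(45, Mul(5, Pow(Add(216, N), Rational(1, 2)))) (Function('M')(N) = Add(45, Mul(5, Pow(Add(N, 216), Rational(1, 2)))) = Add(45, Mul(5, Pow(Add(216, N), Rational(1, 2)))))
Function('f')(G, V) = Add(5, V) (Function('f')(G, V) = Add(V, 5) = Add(5, V))
Pow(Add(Function('M')(905), Function('f')(-652, 798)), -1) = Pow(Add(Add(45, Mul(5, Pow(Add(216, 905), Rational(1, 2)))), Add(5, 798)), -1) = Pow(Add(Add(45, Mul(5, Pow(1121, Rational(1, 2)))), 803), -1) = Pow(Add(848, Mul(5, Pow(1121, Rational(1, 2)))), -1)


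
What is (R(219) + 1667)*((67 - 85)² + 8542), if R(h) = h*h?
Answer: 440001848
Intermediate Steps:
R(h) = h²
(R(219) + 1667)*((67 - 85)² + 8542) = (219² + 1667)*((67 - 85)² + 8542) = (47961 + 1667)*((-18)² + 8542) = 49628*(324 + 8542) = 49628*8866 = 440001848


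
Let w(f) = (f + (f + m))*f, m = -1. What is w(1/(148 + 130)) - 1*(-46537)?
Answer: 899141308/19321 ≈ 46537.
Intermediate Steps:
w(f) = f*(-1 + 2*f) (w(f) = (f + (f - 1))*f = (f + (-1 + f))*f = (-1 + 2*f)*f = f*(-1 + 2*f))
w(1/(148 + 130)) - 1*(-46537) = (-1 + 2/(148 + 130))/(148 + 130) - 1*(-46537) = (-1 + 2/278)/278 + 46537 = (-1 + 2*(1/278))/278 + 46537 = (-1 + 1/139)/278 + 46537 = (1/278)*(-138/139) + 46537 = -69/19321 + 46537 = 899141308/19321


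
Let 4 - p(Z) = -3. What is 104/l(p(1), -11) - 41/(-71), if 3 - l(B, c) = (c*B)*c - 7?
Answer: 26933/59427 ≈ 0.45321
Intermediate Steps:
p(Z) = 7 (p(Z) = 4 - 1*(-3) = 4 + 3 = 7)
l(B, c) = 10 - B*c**2 (l(B, c) = 3 - ((c*B)*c - 7) = 3 - ((B*c)*c - 7) = 3 - (B*c**2 - 7) = 3 - (-7 + B*c**2) = 3 + (7 - B*c**2) = 10 - B*c**2)
104/l(p(1), -11) - 41/(-71) = 104/(10 - 1*7*(-11)**2) - 41/(-71) = 104/(10 - 1*7*121) - 41*(-1/71) = 104/(10 - 847) + 41/71 = 104/(-837) + 41/71 = 104*(-1/837) + 41/71 = -104/837 + 41/71 = 26933/59427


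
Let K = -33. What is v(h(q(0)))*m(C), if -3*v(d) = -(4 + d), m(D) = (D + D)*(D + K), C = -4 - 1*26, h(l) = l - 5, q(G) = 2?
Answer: 1260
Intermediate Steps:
h(l) = -5 + l
C = -30 (C = -4 - 26 = -30)
m(D) = 2*D*(-33 + D) (m(D) = (D + D)*(D - 33) = (2*D)*(-33 + D) = 2*D*(-33 + D))
v(d) = 4/3 + d/3 (v(d) = -(-1)*(4 + d)/3 = -(-4 - d)/3 = 4/3 + d/3)
v(h(q(0)))*m(C) = (4/3 + (-5 + 2)/3)*(2*(-30)*(-33 - 30)) = (4/3 + (1/3)*(-3))*(2*(-30)*(-63)) = (4/3 - 1)*3780 = (1/3)*3780 = 1260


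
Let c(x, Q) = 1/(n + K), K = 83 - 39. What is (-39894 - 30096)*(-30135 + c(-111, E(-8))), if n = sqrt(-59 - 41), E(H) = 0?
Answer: 1073555892960/509 + 174975*I/509 ≈ 2.1091e+9 + 343.76*I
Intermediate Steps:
K = 44
n = 10*I (n = sqrt(-100) = 10*I ≈ 10.0*I)
c(x, Q) = (44 - 10*I)/2036 (c(x, Q) = 1/(10*I + 44) = 1/(44 + 10*I) = (44 - 10*I)/2036)
(-39894 - 30096)*(-30135 + c(-111, E(-8))) = (-39894 - 30096)*(-30135 + (11/509 - 5*I/1018)) = -69990*(-15338704/509 - 5*I/1018) = 1073555892960/509 + 174975*I/509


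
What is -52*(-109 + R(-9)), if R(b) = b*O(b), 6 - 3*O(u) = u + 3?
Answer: 7540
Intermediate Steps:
O(u) = 1 - u/3 (O(u) = 2 - (u + 3)/3 = 2 - (3 + u)/3 = 2 + (-1 - u/3) = 1 - u/3)
R(b) = b*(1 - b/3)
-52*(-109 + R(-9)) = -52*(-109 + (1/3)*(-9)*(3 - 1*(-9))) = -52*(-109 + (1/3)*(-9)*(3 + 9)) = -52*(-109 + (1/3)*(-9)*12) = -52*(-109 - 36) = -52*(-145) = 7540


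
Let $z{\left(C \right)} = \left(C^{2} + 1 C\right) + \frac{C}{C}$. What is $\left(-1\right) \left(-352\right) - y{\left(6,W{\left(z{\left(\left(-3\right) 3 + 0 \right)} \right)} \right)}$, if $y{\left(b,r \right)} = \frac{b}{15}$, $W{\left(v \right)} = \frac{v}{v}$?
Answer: $\frac{1758}{5} \approx 351.6$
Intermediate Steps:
$z{\left(C \right)} = 1 + C + C^{2}$ ($z{\left(C \right)} = \left(C^{2} + C\right) + 1 = \left(C + C^{2}\right) + 1 = 1 + C + C^{2}$)
$W{\left(v \right)} = 1$
$y{\left(b,r \right)} = \frac{b}{15}$ ($y{\left(b,r \right)} = b \frac{1}{15} = \frac{b}{15}$)
$\left(-1\right) \left(-352\right) - y{\left(6,W{\left(z{\left(\left(-3\right) 3 + 0 \right)} \right)} \right)} = \left(-1\right) \left(-352\right) - \frac{1}{15} \cdot 6 = 352 - \frac{2}{5} = \frac{1758}{5}$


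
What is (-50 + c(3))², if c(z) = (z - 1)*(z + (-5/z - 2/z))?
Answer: 21316/9 ≈ 2368.4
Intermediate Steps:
c(z) = (-1 + z)*(z - 7/z)
(-50 + c(3))² = (-50 + (-7 + 3² - 1*3 + 7/3))² = (-50 + (-7 + 9 - 3 + 7*(⅓)))² = (-50 + (-7 + 9 - 3 + 7/3))² = (-50 + 4/3)² = (-146/3)² = 21316/9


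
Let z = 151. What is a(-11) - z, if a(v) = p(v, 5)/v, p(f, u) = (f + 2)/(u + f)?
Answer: -3325/22 ≈ -151.14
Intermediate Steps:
p(f, u) = (2 + f)/(f + u)
a(v) = (2 + v)/(v*(5 + v)) (a(v) = ((2 + v)/(v + 5))/v = ((2 + v)/(5 + v))/v = (2 + v)/(v*(5 + v)))
a(-11) - z = (2 - 11)/((-11)*(5 - 11)) - 1*151 = -1/11*(-9)/(-6) - 151 = -1/11*(-⅙)*(-9) - 151 = -3/22 - 151 = -3325/22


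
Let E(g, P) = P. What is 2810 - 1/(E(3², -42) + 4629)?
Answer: 12889469/4587 ≈ 2810.0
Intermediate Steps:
2810 - 1/(E(3², -42) + 4629) = 2810 - 1/(-42 + 4629) = 2810 - 1/4587 = 12889469/4587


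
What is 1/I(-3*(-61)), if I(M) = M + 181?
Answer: 1/364 ≈ 0.0027473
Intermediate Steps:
I(M) = 181 + M
1/I(-3*(-61)) = 1/(181 - 3*(-61)) = 1/(181 + 183) = 1/364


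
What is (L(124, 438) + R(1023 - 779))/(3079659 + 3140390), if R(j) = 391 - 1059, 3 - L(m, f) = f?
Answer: -1103/6220049 ≈ -0.00017733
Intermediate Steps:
L(m, f) = 3 - f
R(j) = -668
(L(124, 438) + R(1023 - 779))/(3079659 + 3140390) = ((3 - 1*438) - 668)/(3079659 + 3140390) = ((3 - 438) - 668)/6220049 = (-435 - 668)*(1/6220049) = -1103*1/6220049 = -1103/6220049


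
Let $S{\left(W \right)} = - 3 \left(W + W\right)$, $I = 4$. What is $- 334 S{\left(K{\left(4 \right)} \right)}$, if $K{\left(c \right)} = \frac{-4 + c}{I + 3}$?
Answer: $0$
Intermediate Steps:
$K{\left(c \right)} = - \frac{4}{7} + \frac{c}{7}$ ($K{\left(c \right)} = \frac{-4 + c}{4 + 3} = \frac{-4 + c}{7} = \left(-4 + c\right) \frac{1}{7} = - \frac{4}{7} + \frac{c}{7}$)
$S{\left(W \right)} = - 6 W$ ($S{\left(W \right)} = - 3 \cdot 2 W = - 6 W$)
$- 334 S{\left(K{\left(4 \right)} \right)} = - 334 \left(- 6 \left(- \frac{4}{7} + \frac{1}{7} \cdot 4\right)\right) = - 334 \left(- 6 \left(- \frac{4}{7} + \frac{4}{7}\right)\right) = - 334 \left(\left(-6\right) 0\right) = \left(-334\right) 0 = 0$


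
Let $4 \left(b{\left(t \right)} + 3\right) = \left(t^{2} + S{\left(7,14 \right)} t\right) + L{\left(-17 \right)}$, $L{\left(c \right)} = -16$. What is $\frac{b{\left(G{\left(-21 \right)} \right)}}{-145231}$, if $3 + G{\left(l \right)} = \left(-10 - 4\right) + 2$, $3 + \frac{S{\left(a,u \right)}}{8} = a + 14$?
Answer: $\frac{1963}{580924} \approx 0.0033791$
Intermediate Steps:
$S{\left(a,u \right)} = 88 + 8 a$ ($S{\left(a,u \right)} = -24 + 8 \left(a + 14\right) = -24 + 8 \left(14 + a\right) = -24 + \left(112 + 8 a\right) = 88 + 8 a$)
$G{\left(l \right)} = -15$ ($G{\left(l \right)} = -3 + \left(\left(-10 - 4\right) + 2\right) = -3 + \left(-14 + 2\right) = -3 - 12 = -15$)
$b{\left(t \right)} = -7 + 36 t + \frac{t^{2}}{4}$ ($b{\left(t \right)} = -3 + \frac{\left(t^{2} + \left(88 + 8 \cdot 7\right) t\right) - 16}{4} = -3 + \frac{\left(t^{2} + \left(88 + 56\right) t\right) - 16}{4} = -3 + \frac{\left(t^{2} + 144 t\right) - 16}{4} = -3 + \frac{-16 + t^{2} + 144 t}{4} = -3 + \left(-4 + 36 t + \frac{t^{2}}{4}\right) = -7 + 36 t + \frac{t^{2}}{4}$)
$\frac{b{\left(G{\left(-21 \right)} \right)}}{-145231} = \frac{-7 + 36 \left(-15\right) + \frac{\left(-15\right)^{2}}{4}}{-145231} = \left(-7 - 540 + \frac{1}{4} \cdot 225\right) \left(- \frac{1}{145231}\right) = \left(-7 - 540 + \frac{225}{4}\right) \left(- \frac{1}{145231}\right) = \left(- \frac{1963}{4}\right) \left(- \frac{1}{145231}\right) = \frac{1963}{580924}$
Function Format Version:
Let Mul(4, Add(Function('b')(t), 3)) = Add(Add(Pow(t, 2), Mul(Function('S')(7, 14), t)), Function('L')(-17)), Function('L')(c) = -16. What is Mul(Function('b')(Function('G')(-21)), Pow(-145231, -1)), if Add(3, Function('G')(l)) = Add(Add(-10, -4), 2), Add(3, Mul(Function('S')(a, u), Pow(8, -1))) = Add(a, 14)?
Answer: Rational(1963, 580924) ≈ 0.0033791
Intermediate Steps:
Function('S')(a, u) = Add(88, Mul(8, a)) (Function('S')(a, u) = Add(-24, Mul(8, Add(a, 14))) = Add(-24, Mul(8, Add(14, a))) = Add(-24, Add(112, Mul(8, a))) = Add(88, Mul(8, a)))
Function('G')(l) = -15 (Function('G')(l) = Add(-3, Add(Add(-10, -4), 2)) = Add(-3, Add(-14, 2)) = Add(-3, -12) = -15)
Function('b')(t) = Add(-7, Mul(36, t), Mul(Rational(1, 4), Pow(t, 2))) (Function('b')(t) = Add(-3, Mul(Rational(1, 4), Add(Add(Pow(t, 2), Mul(Add(88, Mul(8, 7)), t)), -16))) = Add(-3, Mul(Rational(1, 4), Add(Add(Pow(t, 2), Mul(Add(88, 56), t)), -16))) = Add(-3, Mul(Rational(1, 4), Add(Add(Pow(t, 2), Mul(144, t)), -16))) = Add(-3, Mul(Rational(1, 4), Add(-16, Pow(t, 2), Mul(144, t)))) = Add(-3, Add(-4, Mul(36, t), Mul(Rational(1, 4), Pow(t, 2)))) = Add(-7, Mul(36, t), Mul(Rational(1, 4), Pow(t, 2))))
Mul(Function('b')(Function('G')(-21)), Pow(-145231, -1)) = Mul(Add(-7, Mul(36, -15), Mul(Rational(1, 4), Pow(-15, 2))), Pow(-145231, -1)) = Mul(Add(-7, -540, Mul(Rational(1, 4), 225)), Rational(-1, 145231)) = Mul(Add(-7, -540, Rational(225, 4)), Rational(-1, 145231)) = Mul(Rational(-1963, 4), Rational(-1, 145231)) = Rational(1963, 580924)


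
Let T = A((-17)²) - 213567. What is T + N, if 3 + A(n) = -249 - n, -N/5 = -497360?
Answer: 2272692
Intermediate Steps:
N = 2486800 (N = -5*(-497360) = 2486800)
A(n) = -252 - n (A(n) = -3 + (-249 - n) = -252 - n)
T = -214108 (T = (-252 - 1*(-17)²) - 213567 = (-252 - 1*289) - 213567 = (-252 - 289) - 213567 = -541 - 213567 = -214108)
T + N = -214108 + 2486800 = 2272692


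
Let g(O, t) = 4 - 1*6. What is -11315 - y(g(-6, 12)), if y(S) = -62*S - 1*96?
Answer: -11343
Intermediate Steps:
g(O, t) = -2 (g(O, t) = 4 - 6 = -2)
y(S) = -96 - 62*S (y(S) = -62*S - 96 = -96 - 62*S)
-11315 - y(g(-6, 12)) = -11315 - (-96 - 62*(-2)) = -11315 - (-96 + 124) = -11315 - 1*28 = -11315 - 28 = -11343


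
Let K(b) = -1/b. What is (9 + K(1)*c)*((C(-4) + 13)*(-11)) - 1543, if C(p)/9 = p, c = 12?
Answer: -2302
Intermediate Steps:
C(p) = 9*p
(9 + K(1)*c)*((C(-4) + 13)*(-11)) - 1543 = (9 - 1/1*12)*((9*(-4) + 13)*(-11)) - 1543 = (9 - 1*1*12)*((-36 + 13)*(-11)) - 1543 = (9 - 1*12)*(-23*(-11)) - 1543 = (9 - 12)*253 - 1543 = -3*253 - 1543 = -759 - 1543 = -2302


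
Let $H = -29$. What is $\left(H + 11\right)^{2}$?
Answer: $324$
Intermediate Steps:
$\left(H + 11\right)^{2} = \left(-29 + 11\right)^{2} = \left(-18\right)^{2} = 324$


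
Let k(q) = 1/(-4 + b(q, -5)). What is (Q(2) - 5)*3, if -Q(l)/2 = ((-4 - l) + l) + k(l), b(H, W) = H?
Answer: 12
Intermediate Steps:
k(q) = 1/(-4 + q)
Q(l) = 8 - 2/(-4 + l) (Q(l) = -2*(((-4 - l) + l) + 1/(-4 + l)) = -2*(-4 + 1/(-4 + l)) = 8 - 2/(-4 + l))
(Q(2) - 5)*3 = (2*(-17 + 4*2)/(-4 + 2) - 5)*3 = (2*(-17 + 8)/(-2) - 5)*3 = (2*(-½)*(-9) - 5)*3 = (9 - 5)*3 = 4*3 = 12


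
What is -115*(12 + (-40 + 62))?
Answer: -3910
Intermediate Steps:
-115*(12 + (-40 + 62)) = -115*(12 + 22) = -115*34 = -3910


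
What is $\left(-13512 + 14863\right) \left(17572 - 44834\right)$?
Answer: $-36830962$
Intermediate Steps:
$\left(-13512 + 14863\right) \left(17572 - 44834\right) = 1351 \left(-27262\right) = -36830962$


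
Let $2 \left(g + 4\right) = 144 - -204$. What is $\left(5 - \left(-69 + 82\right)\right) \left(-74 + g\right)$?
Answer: $-768$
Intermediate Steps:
$g = 170$ ($g = -4 + \frac{144 - -204}{2} = -4 + \frac{144 + 204}{2} = -4 + \frac{1}{2} \cdot 348 = -4 + 174 = 170$)
$\left(5 - \left(-69 + 82\right)\right) \left(-74 + g\right) = \left(5 - \left(-69 + 82\right)\right) \left(-74 + 170\right) = \left(5 - 13\right) 96 = \left(-8\right) 96 = -768$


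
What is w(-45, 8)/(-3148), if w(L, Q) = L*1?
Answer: 45/3148 ≈ 0.014295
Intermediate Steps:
w(L, Q) = L
w(-45, 8)/(-3148) = -45/(-3148) = -45*(-1/3148) = 45/3148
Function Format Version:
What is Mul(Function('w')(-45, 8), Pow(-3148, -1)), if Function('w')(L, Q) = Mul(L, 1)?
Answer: Rational(45, 3148) ≈ 0.014295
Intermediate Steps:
Function('w')(L, Q) = L
Mul(Function('w')(-45, 8), Pow(-3148, -1)) = Mul(-45, Pow(-3148, -1)) = Mul(-45, Rational(-1, 3148)) = Rational(45, 3148)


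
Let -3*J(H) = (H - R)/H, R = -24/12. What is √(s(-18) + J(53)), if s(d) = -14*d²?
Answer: I*√114683361/159 ≈ 67.352*I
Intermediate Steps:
R = -2 (R = -24*1/12 = -2)
J(H) = -(2 + H)/(3*H) (J(H) = -(H - 1*(-2))/(3*H) = -(H + 2)/(3*H) = -(2 + H)/(3*H))
√(s(-18) + J(53)) = √(-14*(-18)² + (⅓)*(-2 - 1*53)/53) = √(-14*324 + (⅓)*(1/53)*(-2 - 53)) = √(-4536 + (⅓)*(1/53)*(-55)) = √(-4536 - 55/159) = √(-721279/159) = I*√114683361/159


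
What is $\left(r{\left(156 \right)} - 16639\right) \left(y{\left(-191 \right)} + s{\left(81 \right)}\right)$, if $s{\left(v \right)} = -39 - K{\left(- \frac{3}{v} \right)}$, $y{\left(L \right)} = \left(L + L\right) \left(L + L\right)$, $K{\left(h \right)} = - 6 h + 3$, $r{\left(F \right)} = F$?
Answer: $- \frac{21641124088}{9} \approx -2.4046 \cdot 10^{9}$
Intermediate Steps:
$K{\left(h \right)} = 3 - 6 h$
$y{\left(L \right)} = 4 L^{2}$ ($y{\left(L \right)} = 2 L 2 L = 4 L^{2}$)
$s{\left(v \right)} = -42 - \frac{18}{v}$ ($s{\left(v \right)} = -39 - \left(3 - 6 \left(- \frac{3}{v}\right)\right) = -39 - \left(3 + \frac{18}{v}\right) = -42 - \frac{18}{v}$)
$\left(r{\left(156 \right)} - 16639\right) \left(y{\left(-191 \right)} + s{\left(81 \right)}\right) = \left(156 - 16639\right) \left(4 \left(-191\right)^{2} - \left(42 + \frac{18}{81}\right)\right) = - 16483 \left(4 \cdot 36481 - \frac{380}{9}\right) = - 16483 \left(145924 - \frac{380}{9}\right) = \left(-16483\right) \frac{1312936}{9} = - \frac{21641124088}{9}$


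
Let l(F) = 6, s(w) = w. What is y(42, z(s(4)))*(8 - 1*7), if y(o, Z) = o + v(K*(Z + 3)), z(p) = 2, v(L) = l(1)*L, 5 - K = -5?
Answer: 342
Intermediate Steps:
K = 10 (K = 5 - 1*(-5) = 5 + 5 = 10)
v(L) = 6*L
y(o, Z) = 180 + o + 60*Z (y(o, Z) = o + 6*(10*(Z + 3)) = o + 6*(10*(3 + Z)) = o + 6*(30 + 10*Z) = o + (180 + 60*Z) = 180 + o + 60*Z)
y(42, z(s(4)))*(8 - 1*7) = (180 + 42 + 60*2)*(8 - 1*7) = (180 + 42 + 120)*(8 - 7) = 342*1 = 342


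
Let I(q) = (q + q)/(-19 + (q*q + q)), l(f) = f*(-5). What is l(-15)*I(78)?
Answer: 11700/6143 ≈ 1.9046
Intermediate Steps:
l(f) = -5*f
I(q) = 2*q/(-19 + q + q**2) (I(q) = (2*q)/(-19 + (q**2 + q)) = (2*q)/(-19 + (q + q**2)) = (2*q)/(-19 + q + q**2) = 2*q/(-19 + q + q**2))
l(-15)*I(78) = (-5*(-15))*(2*78/(-19 + 78 + 78**2)) = 75*(2*78/(-19 + 78 + 6084)) = 75*(2*78/6143) = 75*(2*78*(1/6143)) = 75*(156/6143) = 11700/6143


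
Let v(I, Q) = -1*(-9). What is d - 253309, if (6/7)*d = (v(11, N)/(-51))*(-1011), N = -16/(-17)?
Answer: -8605429/34 ≈ -2.5310e+5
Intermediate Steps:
N = 16/17 (N = -16*(-1/17) = 16/17 ≈ 0.94118)
v(I, Q) = 9
d = 7077/34 (d = 7*((9/(-51))*(-1011))/6 = 7*((9*(-1/51))*(-1011))/6 = 7*(-3/17*(-1011))/6 = (7/6)*(3033/17) = 7077/34 ≈ 208.15)
d - 253309 = 7077/34 - 253309 = -8605429/34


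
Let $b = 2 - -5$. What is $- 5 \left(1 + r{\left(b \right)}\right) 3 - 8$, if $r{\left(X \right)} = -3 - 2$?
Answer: $52$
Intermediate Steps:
$b = 7$ ($b = 2 + 5 = 7$)
$r{\left(X \right)} = -5$ ($r{\left(X \right)} = -3 - 2 = -5$)
$- 5 \left(1 + r{\left(b \right)}\right) 3 - 8 = - 5 \left(1 - 5\right) 3 - 8 = \left(-5\right) \left(-4\right) 3 - 8 = 20 \cdot 3 - 8 = 60 - 8 = 52$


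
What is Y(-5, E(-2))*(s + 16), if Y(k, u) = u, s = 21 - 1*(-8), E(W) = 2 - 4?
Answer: -90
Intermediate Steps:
E(W) = -2
s = 29 (s = 21 + 8 = 29)
Y(-5, E(-2))*(s + 16) = -2*(29 + 16) = -2*45 = -90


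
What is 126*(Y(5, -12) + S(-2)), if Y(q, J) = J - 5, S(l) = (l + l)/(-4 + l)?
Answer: -2058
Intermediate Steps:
S(l) = 2*l/(-4 + l) (S(l) = (2*l)/(-4 + l) = 2*l/(-4 + l))
Y(q, J) = -5 + J
126*(Y(5, -12) + S(-2)) = 126*((-5 - 12) + 2*(-2)/(-4 - 2)) = 126*(-17 + 2*(-2)/(-6)) = 126*(-17 + 2*(-2)*(-⅙)) = 126*(-17 + ⅔) = 126*(-49/3) = -2058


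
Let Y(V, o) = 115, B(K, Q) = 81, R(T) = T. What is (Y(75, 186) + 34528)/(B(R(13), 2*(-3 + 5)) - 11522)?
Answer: -34643/11441 ≈ -3.0280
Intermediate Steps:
(Y(75, 186) + 34528)/(B(R(13), 2*(-3 + 5)) - 11522) = (115 + 34528)/(81 - 11522) = 34643/(-11441) = 34643*(-1/11441) = -34643/11441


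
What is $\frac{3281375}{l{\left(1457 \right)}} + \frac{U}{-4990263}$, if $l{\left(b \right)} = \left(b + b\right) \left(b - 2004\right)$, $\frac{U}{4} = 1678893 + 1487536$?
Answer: $- \frac{36563543595553}{7954269630954} \approx -4.5967$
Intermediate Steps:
$U = 12665716$ ($U = 4 \left(1678893 + 1487536\right) = 4 \cdot 3166429 = 12665716$)
$l{\left(b \right)} = 2 b \left(-2004 + b\right)$
$\frac{3281375}{l{\left(1457 \right)}} + \frac{U}{-4990263} = \frac{3281375}{2 \cdot 1457 \left(-2004 + 1457\right)} + \frac{12665716}{-4990263} = \frac{3281375}{2 \cdot 1457 \left(-547\right)} + 12665716 \left(- \frac{1}{4990263}\right) = \frac{3281375}{-1593958} - \frac{12665716}{4990263} = 3281375 \left(- \frac{1}{1593958}\right) - \frac{12665716}{4990263} = - \frac{3281375}{1593958} - \frac{12665716}{4990263} = - \frac{36563543595553}{7954269630954}$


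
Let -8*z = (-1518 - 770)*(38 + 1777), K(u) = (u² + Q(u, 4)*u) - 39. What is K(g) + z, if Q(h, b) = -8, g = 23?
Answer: 519396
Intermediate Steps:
K(u) = -39 + u² - 8*u (K(u) = (u² - 8*u) - 39 = -39 + u² - 8*u)
z = 519090 (z = -(-1518 - 770)*(38 + 1777)/8 = -(-286)*1815 = -⅛*(-4152720) = 519090)
K(g) + z = (-39 + 23² - 8*23) + 519090 = (-39 + 529 - 184) + 519090 = 306 + 519090 = 519396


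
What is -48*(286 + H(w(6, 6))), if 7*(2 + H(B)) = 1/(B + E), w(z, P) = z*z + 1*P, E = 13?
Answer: -5248368/385 ≈ -13632.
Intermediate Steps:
w(z, P) = P + z**2 (w(z, P) = z**2 + P = P + z**2)
H(B) = -2 + 1/(7*(13 + B)) (H(B) = -2 + 1/(7*(B + 13)) = -2 + 1/(7*(13 + B)))
-48*(286 + H(w(6, 6))) = -48*(286 + (-181 - 14*(6 + 6**2))/(7*(13 + (6 + 6**2)))) = -48*(286 + (-181 - 14*(6 + 36))/(7*(13 + (6 + 36)))) = -48*(286 + (-181 - 14*42)/(7*(13 + 42))) = -48*(286 + (1/7)*(-181 - 588)/55) = -48*(286 + (1/7)*(1/55)*(-769)) = -48*(286 - 769/385) = -48*109341/385 = -5248368/385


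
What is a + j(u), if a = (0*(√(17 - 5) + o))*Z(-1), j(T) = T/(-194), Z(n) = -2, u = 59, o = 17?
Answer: -59/194 ≈ -0.30412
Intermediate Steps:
j(T) = -T/194 (j(T) = T*(-1/194) = -T/194)
a = 0 (a = (0*(√(17 - 5) + 17))*(-2) = (0*(√12 + 17))*(-2) = (0*(2*√3 + 17))*(-2) = (0*(17 + 2*√3))*(-2) = 0*(-2) = 0)
a + j(u) = 0 - 1/194*59 = 0 - 59/194 = -59/194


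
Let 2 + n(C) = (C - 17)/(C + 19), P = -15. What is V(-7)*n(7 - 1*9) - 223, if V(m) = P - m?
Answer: -3367/17 ≈ -198.06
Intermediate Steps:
V(m) = -15 - m
n(C) = -2 + (-17 + C)/(19 + C) (n(C) = -2 + (C - 17)/(C + 19) = -2 + (-17 + C)/(19 + C))
V(-7)*n(7 - 1*9) - 223 = (-15 - 1*(-7))*((-55 - (7 - 1*9))/(19 + (7 - 1*9))) - 223 = (-15 + 7)*((-55 - (7 - 9))/(19 + (7 - 9))) - 223 = -8*(-55 - 1*(-2))/(19 - 2) - 223 = -8*(-55 + 2)/17 - 223 = -8*(-53)/17 - 223 = -8*(-53/17) - 223 = 424/17 - 223 = -3367/17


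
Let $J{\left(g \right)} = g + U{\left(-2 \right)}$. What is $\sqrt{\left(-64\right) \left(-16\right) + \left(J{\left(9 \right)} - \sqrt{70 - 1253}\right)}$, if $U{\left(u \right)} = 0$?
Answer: $\sqrt{1033 - 13 i \sqrt{7}} \approx 32.145 - 0.535 i$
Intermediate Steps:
$J{\left(g \right)} = g$ ($J{\left(g \right)} = g + 0 = g$)
$\sqrt{\left(-64\right) \left(-16\right) + \left(J{\left(9 \right)} - \sqrt{70 - 1253}\right)} = \sqrt{\left(-64\right) \left(-16\right) + \left(9 - \sqrt{70 - 1253}\right)} = \sqrt{1024 + \left(9 - \sqrt{-1183}\right)} = \sqrt{1024 + \left(9 - 13 i \sqrt{7}\right)} = \sqrt{1033 - 13 i \sqrt{7}}$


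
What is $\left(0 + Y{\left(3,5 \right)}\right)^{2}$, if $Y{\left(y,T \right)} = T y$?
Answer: $225$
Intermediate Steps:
$\left(0 + Y{\left(3,5 \right)}\right)^{2} = \left(0 + 5 \cdot 3\right)^{2} = \left(0 + 15\right)^{2} = 15^{2} = 225$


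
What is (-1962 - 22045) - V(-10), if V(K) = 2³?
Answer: -24015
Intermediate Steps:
V(K) = 8
(-1962 - 22045) - V(-10) = (-1962 - 22045) - 1*8 = -24007 - 8 = -24015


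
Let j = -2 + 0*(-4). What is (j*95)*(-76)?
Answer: 14440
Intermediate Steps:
j = -2 (j = -2 + 0 = -2)
(j*95)*(-76) = -2*95*(-76) = -190*(-76) = 14440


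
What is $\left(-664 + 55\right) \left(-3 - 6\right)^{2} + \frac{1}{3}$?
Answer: $- \frac{147986}{3} \approx -49329.0$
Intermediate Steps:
$\left(-664 + 55\right) \left(-3 - 6\right)^{2} + \frac{1}{3} = - 609 \left(-9\right)^{2} + \frac{1}{3} = \left(-609\right) 81 + \frac{1}{3} = -49329 + \frac{1}{3} = - \frac{147986}{3}$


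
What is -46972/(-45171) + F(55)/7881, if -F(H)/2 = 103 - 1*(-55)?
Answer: 118637432/118664217 ≈ 0.99977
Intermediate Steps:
F(H) = -316 (F(H) = -2*(103 - 1*(-55)) = -2*(103 + 55) = -2*158 = -316)
-46972/(-45171) + F(55)/7881 = -46972/(-45171) - 316/7881 = -46972*(-1/45171) - 316*1/7881 = 46972/45171 - 316/7881 = 118637432/118664217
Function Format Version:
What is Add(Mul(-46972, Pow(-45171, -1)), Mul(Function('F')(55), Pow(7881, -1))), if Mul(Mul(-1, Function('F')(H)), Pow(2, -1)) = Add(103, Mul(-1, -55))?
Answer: Rational(118637432, 118664217) ≈ 0.99977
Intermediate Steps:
Function('F')(H) = -316 (Function('F')(H) = Mul(-2, Add(103, Mul(-1, -55))) = Mul(-2, Add(103, 55)) = Mul(-2, 158) = -316)
Add(Mul(-46972, Pow(-45171, -1)), Mul(Function('F')(55), Pow(7881, -1))) = Add(Mul(-46972, Pow(-45171, -1)), Mul(-316, Pow(7881, -1))) = Add(Mul(-46972, Rational(-1, 45171)), Mul(-316, Rational(1, 7881))) = Add(Rational(46972, 45171), Rational(-316, 7881)) = Rational(118637432, 118664217)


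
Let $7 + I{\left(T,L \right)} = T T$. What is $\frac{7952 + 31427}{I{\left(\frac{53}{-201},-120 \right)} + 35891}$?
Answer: $\frac{1590950979}{1449752293} \approx 1.0974$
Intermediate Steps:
$I{\left(T,L \right)} = -7 + T^{2}$ ($I{\left(T,L \right)} = -7 + T T = -7 + T^{2}$)
$\frac{7952 + 31427}{I{\left(\frac{53}{-201},-120 \right)} + 35891} = \frac{7952 + 31427}{\left(-7 + \left(\frac{53}{-201}\right)^{2}\right) + 35891} = \frac{39379}{\left(-7 + \left(53 \left(- \frac{1}{201}\right)\right)^{2}\right) + 35891} = \frac{39379}{\left(-7 + \left(- \frac{53}{201}\right)^{2}\right) + 35891} = \frac{39379}{\left(-7 + \frac{2809}{40401}\right) + 35891} = \frac{39379}{- \frac{279998}{40401} + 35891} = \frac{39379}{\frac{1449752293}{40401}} = 39379 \cdot \frac{40401}{1449752293} = \frac{1590950979}{1449752293}$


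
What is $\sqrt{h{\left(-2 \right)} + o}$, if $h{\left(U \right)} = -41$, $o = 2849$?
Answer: $6 \sqrt{78} \approx 52.991$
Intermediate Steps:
$\sqrt{h{\left(-2 \right)} + o} = \sqrt{-41 + 2849} = \sqrt{2808} = 6 \sqrt{78}$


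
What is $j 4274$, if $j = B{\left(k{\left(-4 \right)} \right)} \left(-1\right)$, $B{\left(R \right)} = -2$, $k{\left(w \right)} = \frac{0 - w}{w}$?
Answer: $8548$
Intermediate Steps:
$k{\left(w \right)} = -1$ ($k{\left(w \right)} = \frac{\left(-1\right) w}{w} = -1$)
$j = 2$ ($j = \left(-2\right) \left(-1\right) = 2$)
$j 4274 = 2 \cdot 4274 = 8548$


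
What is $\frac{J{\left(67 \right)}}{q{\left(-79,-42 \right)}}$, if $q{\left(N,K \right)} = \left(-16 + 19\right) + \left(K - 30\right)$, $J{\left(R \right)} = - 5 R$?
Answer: $\frac{335}{69} \approx 4.8551$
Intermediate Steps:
$q{\left(N,K \right)} = -27 + K$ ($q{\left(N,K \right)} = 3 + \left(-30 + K\right) = -27 + K$)
$\frac{J{\left(67 \right)}}{q{\left(-79,-42 \right)}} = \frac{\left(-5\right) 67}{-27 - 42} = - \frac{335}{-69} = \left(-335\right) \left(- \frac{1}{69}\right) = \frac{335}{69}$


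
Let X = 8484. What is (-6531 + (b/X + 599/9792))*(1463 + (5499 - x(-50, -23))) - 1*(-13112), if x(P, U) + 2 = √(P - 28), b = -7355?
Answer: -78704152199759/1730736 + 45219325451*I*√78/6922944 ≈ -4.5474e+7 + 57687.0*I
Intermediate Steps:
x(P, U) = -2 + √(-28 + P) (x(P, U) = -2 + √(P - 28) = -2 + √(-28 + P))
(-6531 + (b/X + 599/9792))*(1463 + (5499 - x(-50, -23))) - 1*(-13112) = (-6531 + (-7355/8484 + 599/9792))*(1463 + (5499 - (-2 + √(-28 - 50)))) - 1*(-13112) = (-6531 + (-7355*1/8484 + 599*(1/9792)))*(1463 + (5499 - (-2 + √(-78)))) + 13112 = (-6531 + (-7355/8484 + 599/9792))*(1463 + (5499 - (-2 + I*√78))) + 13112 = (-6531 - 5578187/6922944)*(1463 + (5499 + (2 - I*√78))) + 13112 = -45219325451*(1463 + (5501 - I*√78))/6922944 + 13112 = -45219325451*(6964 - I*√78)/6922944 + 13112 = (-78726845610191/1730736 + 45219325451*I*√78/6922944) + 13112 = -78704152199759/1730736 + 45219325451*I*√78/6922944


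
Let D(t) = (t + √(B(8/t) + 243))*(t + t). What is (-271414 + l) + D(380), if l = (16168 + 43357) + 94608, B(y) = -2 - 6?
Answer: 171519 + 760*√235 ≈ 1.8317e+5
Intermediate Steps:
B(y) = -8
l = 154133 (l = 59525 + 94608 = 154133)
D(t) = 2*t*(t + √235) (D(t) = (t + √(-8 + 243))*(t + t) = (t + √235)*(2*t) = 2*t*(t + √235))
(-271414 + l) + D(380) = (-271414 + 154133) + 2*380*(380 + √235) = -117281 + (288800 + 760*√235) = 171519 + 760*√235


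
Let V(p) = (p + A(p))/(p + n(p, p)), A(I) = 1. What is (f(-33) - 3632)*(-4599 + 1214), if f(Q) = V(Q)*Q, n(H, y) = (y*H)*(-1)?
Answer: 209057600/17 ≈ 1.2298e+7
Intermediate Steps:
n(H, y) = -H*y (n(H, y) = (H*y)*(-1) = -H*y)
V(p) = (1 + p)/(p - p**2) (V(p) = (p + 1)/(p - p*p) = (1 + p)/(p - p**2))
f(Q) = (1 + Q)/(1 - Q) (f(Q) = ((1 + Q)/(Q*(1 - Q)))*Q = (1 + Q)/(1 - Q))
(f(-33) - 3632)*(-4599 + 1214) = ((1 - 33)/(1 - 1*(-33)) - 3632)*(-4599 + 1214) = (-32/(1 + 33) - 3632)*(-3385) = (-32/34 - 3632)*(-3385) = ((1/34)*(-32) - 3632)*(-3385) = (-16/17 - 3632)*(-3385) = -61760/17*(-3385) = 209057600/17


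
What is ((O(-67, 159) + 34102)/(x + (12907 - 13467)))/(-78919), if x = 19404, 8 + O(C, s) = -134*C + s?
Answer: -43231/1487149636 ≈ -2.9070e-5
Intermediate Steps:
O(C, s) = -8 + s - 134*C (O(C, s) = -8 + (-134*C + s) = -8 + (s - 134*C) = -8 + s - 134*C)
((O(-67, 159) + 34102)/(x + (12907 - 13467)))/(-78919) = (((-8 + 159 - 134*(-67)) + 34102)/(19404 + (12907 - 13467)))/(-78919) = (((-8 + 159 + 8978) + 34102)/(19404 - 560))*(-1/78919) = ((9129 + 34102)/18844)*(-1/78919) = (43231*(1/18844))*(-1/78919) = (43231/18844)*(-1/78919) = -43231/1487149636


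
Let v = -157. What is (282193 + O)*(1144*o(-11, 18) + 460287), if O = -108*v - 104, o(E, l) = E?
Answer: 133883343635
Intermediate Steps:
O = 16852 (O = -108*(-157) - 104 = 16956 - 104 = 16852)
(282193 + O)*(1144*o(-11, 18) + 460287) = (282193 + 16852)*(1144*(-11) + 460287) = 299045*(-12584 + 460287) = 299045*447703 = 133883343635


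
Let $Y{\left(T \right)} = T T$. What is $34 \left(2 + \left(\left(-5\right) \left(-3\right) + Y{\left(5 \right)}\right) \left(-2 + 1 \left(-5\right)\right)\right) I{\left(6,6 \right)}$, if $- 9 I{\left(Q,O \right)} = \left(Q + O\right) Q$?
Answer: $75616$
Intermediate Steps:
$I{\left(Q,O \right)} = - \frac{Q \left(O + Q\right)}{9}$ ($I{\left(Q,O \right)} = - \frac{\left(Q + O\right) Q}{9} = - \frac{\left(O + Q\right) Q}{9} = - \frac{Q \left(O + Q\right)}{9}$)
$Y{\left(T \right)} = T^{2}$
$34 \left(2 + \left(\left(-5\right) \left(-3\right) + Y{\left(5 \right)}\right) \left(-2 + 1 \left(-5\right)\right)\right) I{\left(6,6 \right)} = 34 \left(2 + \left(\left(-5\right) \left(-3\right) + 5^{2}\right) \left(-2 + 1 \left(-5\right)\right)\right) \left(\left(- \frac{1}{9}\right) 6 \left(6 + 6\right)\right) = 34 \left(2 + \left(15 + 25\right) \left(-2 - 5\right)\right) \left(\left(- \frac{1}{9}\right) 6 \cdot 12\right) = 34 \left(2 + 40 \left(-7\right)\right) \left(-8\right) = 34 \left(2 - 280\right) \left(-8\right) = 34 \left(-278\right) \left(-8\right) = \left(-9452\right) \left(-8\right) = 75616$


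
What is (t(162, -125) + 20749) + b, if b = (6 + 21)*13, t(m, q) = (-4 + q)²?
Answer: 37741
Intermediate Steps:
b = 351 (b = 27*13 = 351)
(t(162, -125) + 20749) + b = ((-4 - 125)² + 20749) + 351 = ((-129)² + 20749) + 351 = (16641 + 20749) + 351 = 37390 + 351 = 37741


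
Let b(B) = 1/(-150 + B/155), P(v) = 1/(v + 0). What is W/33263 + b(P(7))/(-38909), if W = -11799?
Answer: -74715961432604/210634649174183 ≈ -0.35472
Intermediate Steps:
P(v) = 1/v
b(B) = 1/(-150 + B/155) (b(B) = 1/(-150 + B*(1/155)) = 1/(-150 + B/155))
W/33263 + b(P(7))/(-38909) = -11799/33263 + (155/(-23250 + 1/7))/(-38909) = -11799*1/33263 + (155/(-23250 + ⅐))*(-1/38909) = -11799/33263 + (155/(-162749/7))*(-1/38909) = -11799/33263 + (155*(-7/162749))*(-1/38909) = -11799/33263 - 1085/162749*(-1/38909) = -11799/33263 + 1085/6332400841 = -74715961432604/210634649174183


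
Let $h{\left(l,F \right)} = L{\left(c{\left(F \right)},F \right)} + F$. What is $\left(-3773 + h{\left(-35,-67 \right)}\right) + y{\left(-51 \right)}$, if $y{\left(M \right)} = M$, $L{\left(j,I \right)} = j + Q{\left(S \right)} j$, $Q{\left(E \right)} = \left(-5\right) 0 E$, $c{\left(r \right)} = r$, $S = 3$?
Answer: $-3958$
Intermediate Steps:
$Q{\left(E \right)} = 0$ ($Q{\left(E \right)} = 0 E = 0$)
$L{\left(j,I \right)} = j$ ($L{\left(j,I \right)} = j + 0 j = j + 0 = j$)
$h{\left(l,F \right)} = 2 F$ ($h{\left(l,F \right)} = F + F = 2 F$)
$\left(-3773 + h{\left(-35,-67 \right)}\right) + y{\left(-51 \right)} = \left(-3773 + 2 \left(-67\right)\right) - 51 = \left(-3773 - 134\right) - 51 = -3907 - 51 = -3958$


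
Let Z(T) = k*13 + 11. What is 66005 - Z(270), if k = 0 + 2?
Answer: 65968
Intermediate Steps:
k = 2
Z(T) = 37 (Z(T) = 2*13 + 11 = 26 + 11 = 37)
66005 - Z(270) = 66005 - 1*37 = 66005 - 37 = 65968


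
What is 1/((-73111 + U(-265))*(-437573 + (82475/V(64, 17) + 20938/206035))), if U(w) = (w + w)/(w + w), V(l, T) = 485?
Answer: 3997079/127820679263846928 ≈ 3.1271e-11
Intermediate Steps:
U(w) = 1 (U(w) = (2*w)/((2*w)) = (2*w)*(1/(2*w)) = 1)
1/((-73111 + U(-265))*(-437573 + (82475/V(64, 17) + 20938/206035))) = 1/((-73111 + 1)*(-437573 + (82475/485 + 20938/206035))) = 1/(-73110*(-437573 + (82475*(1/485) + 20938*(1/206035)))) = 1/(-73110*(-437573 + (16495/97 + 20938/206035))) = 1/(-73110*(-437573 + 3400578311/19985395)) = 1/(-73110*(-8741668668024/19985395)) = 1/(127820679263846928/3997079) = 3997079/127820679263846928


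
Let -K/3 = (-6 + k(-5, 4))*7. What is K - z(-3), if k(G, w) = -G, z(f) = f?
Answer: 24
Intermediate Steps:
K = 21 (K = -3*(-6 - 1*(-5))*7 = -3*(-6 + 5)*7 = -(-3)*7 = -3*(-7) = 21)
K - z(-3) = 21 - 1*(-3) = 21 + 3 = 24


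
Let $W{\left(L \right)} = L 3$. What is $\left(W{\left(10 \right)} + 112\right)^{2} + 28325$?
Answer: $48489$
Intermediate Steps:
$W{\left(L \right)} = 3 L$
$\left(W{\left(10 \right)} + 112\right)^{2} + 28325 = \left(3 \cdot 10 + 112\right)^{2} + 28325 = \left(30 + 112\right)^{2} + 28325 = 142^{2} + 28325 = 20164 + 28325 = 48489$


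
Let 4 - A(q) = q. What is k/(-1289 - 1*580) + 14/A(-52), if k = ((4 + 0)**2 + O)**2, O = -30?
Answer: 155/1068 ≈ 0.14513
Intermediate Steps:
A(q) = 4 - q
k = 196 (k = ((4 + 0)**2 - 30)**2 = (4**2 - 30)**2 = (16 - 30)**2 = (-14)**2 = 196)
k/(-1289 - 1*580) + 14/A(-52) = 196/(-1289 - 1*580) + 14/(4 - 1*(-52)) = 196/(-1289 - 580) + 14/(4 + 52) = 196/(-1869) + 14/56 = 196*(-1/1869) + 14*(1/56) = -28/267 + 1/4 = 155/1068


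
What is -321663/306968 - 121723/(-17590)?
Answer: 15853506847/2699783560 ≈ 5.8721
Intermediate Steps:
-321663/306968 - 121723/(-17590) = -321663*1/306968 - 121723*(-1/17590) = -321663/306968 + 121723/17590 = 15853506847/2699783560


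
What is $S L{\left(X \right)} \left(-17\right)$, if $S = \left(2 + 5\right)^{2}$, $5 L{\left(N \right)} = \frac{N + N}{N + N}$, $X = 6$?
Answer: $- \frac{833}{5} \approx -166.6$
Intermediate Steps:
$L{\left(N \right)} = \frac{1}{5}$ ($L{\left(N \right)} = \frac{\left(N + N\right) \frac{1}{N + N}}{5} = \frac{2 N \frac{1}{2 N}}{5} = \frac{1}{5} \cdot 1 = \frac{1}{5}$)
$S = 49$ ($S = 7^{2} = 49$)
$S L{\left(X \right)} \left(-17\right) = 49 \cdot \frac{1}{5} \left(-17\right) = \frac{49}{5} \left(-17\right) = - \frac{833}{5}$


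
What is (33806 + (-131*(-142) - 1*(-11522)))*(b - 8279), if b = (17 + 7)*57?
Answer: -441820230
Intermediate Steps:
b = 1368 (b = 24*57 = 1368)
(33806 + (-131*(-142) - 1*(-11522)))*(b - 8279) = (33806 + (-131*(-142) - 1*(-11522)))*(1368 - 8279) = (33806 + (18602 + 11522))*(-6911) = (33806 + 30124)*(-6911) = 63930*(-6911) = -441820230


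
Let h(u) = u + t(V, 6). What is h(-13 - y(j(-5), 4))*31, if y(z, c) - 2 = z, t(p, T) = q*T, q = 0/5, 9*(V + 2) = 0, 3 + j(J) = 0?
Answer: -372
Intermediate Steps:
j(J) = -3 (j(J) = -3 + 0 = -3)
V = -2 (V = -2 + (⅑)*0 = -2 + 0 = -2)
q = 0 (q = 0*(⅕) = 0)
t(p, T) = 0 (t(p, T) = 0*T = 0)
y(z, c) = 2 + z
h(u) = u (h(u) = u + 0 = u)
h(-13 - y(j(-5), 4))*31 = (-13 - (2 - 3))*31 = (-13 - 1*(-1))*31 = (-13 + 1)*31 = -12*31 = -372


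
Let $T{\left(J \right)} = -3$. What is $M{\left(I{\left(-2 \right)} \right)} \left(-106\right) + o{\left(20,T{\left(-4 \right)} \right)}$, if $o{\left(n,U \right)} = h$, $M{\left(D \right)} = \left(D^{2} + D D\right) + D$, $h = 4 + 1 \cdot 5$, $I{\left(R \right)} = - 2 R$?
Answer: $-3807$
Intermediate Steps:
$h = 9$ ($h = 4 + 5 = 9$)
$M{\left(D \right)} = D + 2 D^{2}$ ($M{\left(D \right)} = \left(D^{2} + D^{2}\right) + D = 2 D^{2} + D = D + 2 D^{2}$)
$o{\left(n,U \right)} = 9$
$M{\left(I{\left(-2 \right)} \right)} \left(-106\right) + o{\left(20,T{\left(-4 \right)} \right)} = \left(-2\right) \left(-2\right) \left(1 + 2 \left(\left(-2\right) \left(-2\right)\right)\right) \left(-106\right) + 9 = 4 \left(1 + 2 \cdot 4\right) \left(-106\right) + 9 = 4 \left(1 + 8\right) \left(-106\right) + 9 = 4 \cdot 9 \left(-106\right) + 9 = 36 \left(-106\right) + 9 = -3816 + 9 = -3807$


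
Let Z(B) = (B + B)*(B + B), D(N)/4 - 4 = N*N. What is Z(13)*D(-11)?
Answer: 338000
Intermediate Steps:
D(N) = 16 + 4*N² (D(N) = 16 + 4*(N*N) = 16 + 4*N²)
Z(B) = 4*B² (Z(B) = (2*B)*(2*B) = 4*B²)
Z(13)*D(-11) = (4*13²)*(16 + 4*(-11)²) = (4*169)*(16 + 4*121) = 676*(16 + 484) = 676*500 = 338000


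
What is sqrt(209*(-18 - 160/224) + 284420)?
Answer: sqrt(13744927)/7 ≈ 529.63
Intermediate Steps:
sqrt(209*(-18 - 160/224) + 284420) = sqrt(209*(-18 - 160*1/224) + 284420) = sqrt(209*(-18 - 5/7) + 284420) = sqrt(209*(-131/7) + 284420) = sqrt(-27379/7 + 284420) = sqrt(1963561/7) = sqrt(13744927)/7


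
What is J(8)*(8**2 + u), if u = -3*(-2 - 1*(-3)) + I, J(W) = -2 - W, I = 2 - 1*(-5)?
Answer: -680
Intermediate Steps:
I = 7 (I = 2 + 5 = 7)
u = 4 (u = -3*(-2 - 1*(-3)) + 7 = -3*(-2 + 3) + 7 = -3*1 + 7 = -3 + 7 = 4)
J(8)*(8**2 + u) = (-2 - 1*8)*(8**2 + 4) = (-2 - 8)*(64 + 4) = -10*68 = -680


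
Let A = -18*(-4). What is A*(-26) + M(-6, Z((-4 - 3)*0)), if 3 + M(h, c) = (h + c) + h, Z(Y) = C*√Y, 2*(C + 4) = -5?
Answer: -1887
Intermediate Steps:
C = -13/2 (C = -4 + (½)*(-5) = -4 - 5/2 = -13/2 ≈ -6.5000)
Z(Y) = -13*√Y/2
M(h, c) = -3 + c + 2*h (M(h, c) = -3 + ((h + c) + h) = -3 + ((c + h) + h) = -3 + (c + 2*h) = -3 + c + 2*h)
A = 72
A*(-26) + M(-6, Z((-4 - 3)*0)) = 72*(-26) + (-3 - 13*√((-4 - 3)*0)/2 + 2*(-6)) = -1872 + (-3 - 13*√(-7*0)/2 - 12) = -1872 + (-3 - 13*√0/2 - 12) = -1872 + (-3 - 13/2*0 - 12) = -1872 + (-3 + 0 - 12) = -1872 - 15 = -1887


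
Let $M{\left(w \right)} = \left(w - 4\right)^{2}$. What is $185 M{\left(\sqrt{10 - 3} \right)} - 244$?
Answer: $4011 - 1480 \sqrt{7} \approx 95.288$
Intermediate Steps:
$M{\left(w \right)} = \left(-4 + w\right)^{2}$
$185 M{\left(\sqrt{10 - 3} \right)} - 244 = 185 \left(-4 + \sqrt{10 - 3}\right)^{2} - 244 = 185 \left(-4 + \sqrt{7}\right)^{2} - 244 = -244 + 185 \left(-4 + \sqrt{7}\right)^{2}$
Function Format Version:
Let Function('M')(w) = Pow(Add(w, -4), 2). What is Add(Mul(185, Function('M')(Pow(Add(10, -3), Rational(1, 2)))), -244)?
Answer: Add(4011, Mul(-1480, Pow(7, Rational(1, 2)))) ≈ 95.288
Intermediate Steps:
Function('M')(w) = Pow(Add(-4, w), 2)
Add(Mul(185, Function('M')(Pow(Add(10, -3), Rational(1, 2)))), -244) = Add(Mul(185, Pow(Add(-4, Pow(Add(10, -3), Rational(1, 2))), 2)), -244) = Add(Mul(185, Pow(Add(-4, Pow(7, Rational(1, 2))), 2)), -244) = Add(-244, Mul(185, Pow(Add(-4, Pow(7, Rational(1, 2))), 2)))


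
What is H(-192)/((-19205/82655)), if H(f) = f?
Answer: 3173952/3841 ≈ 826.33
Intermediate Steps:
H(-192)/((-19205/82655)) = -192/((-19205/82655)) = -192/((-19205*1/82655)) = -192/(-3841/16531) = -192*(-16531/3841) = 3173952/3841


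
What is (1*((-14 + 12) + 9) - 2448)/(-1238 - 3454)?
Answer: 2441/4692 ≈ 0.52025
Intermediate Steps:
(1*((-14 + 12) + 9) - 2448)/(-1238 - 3454) = (1*(-2 + 9) - 2448)/(-4692) = (1*7 - 2448)*(-1/4692) = (7 - 2448)*(-1/4692) = -2441*(-1/4692) = 2441/4692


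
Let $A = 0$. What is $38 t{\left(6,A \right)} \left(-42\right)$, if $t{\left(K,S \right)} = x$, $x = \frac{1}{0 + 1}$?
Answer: $-1596$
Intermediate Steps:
$x = 1$ ($x = 1^{-1} = 1$)
$t{\left(K,S \right)} = 1$
$38 t{\left(6,A \right)} \left(-42\right) = 38 \cdot 1 \left(-42\right) = 38 \left(-42\right) = -1596$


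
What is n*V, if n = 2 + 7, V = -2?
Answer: -18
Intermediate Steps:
n = 9
n*V = 9*(-2) = -18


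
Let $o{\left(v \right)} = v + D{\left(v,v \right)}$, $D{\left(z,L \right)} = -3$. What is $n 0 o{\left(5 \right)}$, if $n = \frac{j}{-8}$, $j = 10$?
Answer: $0$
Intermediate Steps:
$o{\left(v \right)} = -3 + v$ ($o{\left(v \right)} = v - 3 = -3 + v$)
$n = - \frac{5}{4}$ ($n = \frac{10}{-8} = 10 \left(- \frac{1}{8}\right) = - \frac{5}{4} \approx -1.25$)
$n 0 o{\left(5 \right)} = \left(- \frac{5}{4}\right) 0 \left(-3 + 5\right) = 0 \cdot 2 = 0$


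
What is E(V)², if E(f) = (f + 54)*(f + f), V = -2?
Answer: 43264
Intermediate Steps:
E(f) = 2*f*(54 + f) (E(f) = (54 + f)*(2*f) = 2*f*(54 + f))
E(V)² = (2*(-2)*(54 - 2))² = (2*(-2)*52)² = (-208)² = 43264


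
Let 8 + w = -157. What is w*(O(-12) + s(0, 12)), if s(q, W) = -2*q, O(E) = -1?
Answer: 165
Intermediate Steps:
w = -165 (w = -8 - 157 = -165)
w*(O(-12) + s(0, 12)) = -165*(-1 - 2*0) = -165*(-1 + 0) = -165*(-1) = 165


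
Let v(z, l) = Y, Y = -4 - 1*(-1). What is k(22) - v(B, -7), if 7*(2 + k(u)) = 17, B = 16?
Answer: 24/7 ≈ 3.4286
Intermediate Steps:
Y = -3 (Y = -4 + 1 = -3)
v(z, l) = -3
k(u) = 3/7 (k(u) = -2 + (⅐)*17 = -2 + 17/7 = 3/7)
k(22) - v(B, -7) = 3/7 - 1*(-3) = 3/7 + 3 = 24/7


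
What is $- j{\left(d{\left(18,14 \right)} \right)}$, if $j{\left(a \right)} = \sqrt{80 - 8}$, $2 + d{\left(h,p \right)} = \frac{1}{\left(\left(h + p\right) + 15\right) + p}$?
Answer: $- 6 \sqrt{2} \approx -8.4853$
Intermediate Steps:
$d{\left(h,p \right)} = -2 + \frac{1}{15 + h + 2 p}$ ($d{\left(h,p \right)} = -2 + \frac{1}{\left(\left(h + p\right) + 15\right) + p} = -2 + \frac{1}{\left(15 + h + p\right) + p} = -2 + \frac{1}{15 + h + 2 p}$)
$j{\left(a \right)} = 6 \sqrt{2}$ ($j{\left(a \right)} = \sqrt{72} = 6 \sqrt{2}$)
$- j{\left(d{\left(18,14 \right)} \right)} = - 6 \sqrt{2}$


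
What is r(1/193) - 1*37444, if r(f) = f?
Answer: -7226691/193 ≈ -37444.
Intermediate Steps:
r(1/193) - 1*37444 = 1/193 - 1*37444 = 1/193 - 37444 = -7226691/193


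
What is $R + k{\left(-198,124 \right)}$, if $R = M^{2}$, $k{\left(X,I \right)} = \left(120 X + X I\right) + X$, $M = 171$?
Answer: $-19269$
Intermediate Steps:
$k{\left(X,I \right)} = 121 X + I X$ ($k{\left(X,I \right)} = \left(120 X + I X\right) + X = 121 X + I X$)
$R = 29241$ ($R = 171^{2} = 29241$)
$R + k{\left(-198,124 \right)} = 29241 - 198 \left(121 + 124\right) = 29241 - 48510 = -19269$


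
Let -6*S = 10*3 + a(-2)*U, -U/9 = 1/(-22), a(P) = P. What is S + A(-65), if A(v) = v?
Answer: -1537/22 ≈ -69.864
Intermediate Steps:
U = 9/22 (U = -9/(-22) = -9*(-1/22) = 9/22 ≈ 0.40909)
S = -107/22 (S = -(10*3 - 2*9/22)/6 = -(30 - 9/11)/6 = -⅙*321/11 = -107/22 ≈ -4.8636)
S + A(-65) = -107/22 - 65 = -1537/22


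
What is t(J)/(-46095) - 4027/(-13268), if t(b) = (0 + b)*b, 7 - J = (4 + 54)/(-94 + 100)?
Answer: 1669771933/5504296140 ≈ 0.30336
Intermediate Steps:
J = -8/3 (J = 7 - (4 + 54)/(-94 + 100) = 7 - 58/6 = 7 - 1*29/3 = 7 - 29/3 = -8/3 ≈ -2.6667)
t(b) = b² (t(b) = b*b = b²)
t(J)/(-46095) - 4027/(-13268) = (-8/3)²/(-46095) - 4027/(-13268) = (64/9)*(-1/46095) - 4027*(-1/13268) = -64/414855 + 4027/13268 = 1669771933/5504296140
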